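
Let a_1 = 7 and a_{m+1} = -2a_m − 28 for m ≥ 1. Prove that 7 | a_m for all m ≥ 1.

Base case: a_1 = 7 = 7·1, so 7 | a_1.
Assume 7 | a_k, so a_k = 7t for some integer t.
Then a_{k+1} = -2a_k − 28 = -2·(7t) − 28 = 7(-2t − 4), so 7 | a_{k+1}.
By induction, 7 | a_m for all m ≥ 1.

7 | a_m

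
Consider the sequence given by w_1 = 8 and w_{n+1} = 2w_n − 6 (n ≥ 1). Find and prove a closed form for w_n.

Claim: w_n = 2^n + 6.

Base case: w_1 = 8, and 2^1 + 6 = 2 + 6 = 8.
Assume w_k = 2^k + 6 for some k ≥ 1.
Then w_{k+1} = 2w_k − 6 = 2·(2^k + 6) − 6 = 2^{k+1} + 12 − 6 = 2^{k+1} + 6.
By induction, w_n = 2^n + 6 for all n ≥ 1.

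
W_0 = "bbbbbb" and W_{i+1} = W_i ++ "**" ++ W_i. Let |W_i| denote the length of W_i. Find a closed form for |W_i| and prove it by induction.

Claim: |W_i| = 2^{i+3} − 2.

Base case: |W_0| = 6, and 2^{0+3} − 2 = 6.
Assume |W_r| = 2^{r+3} − 2.
Then |W_{r+1}| = |W_r| + 2 + |W_r| = 2|W_r| + 2 = 2(2^{r+3} − 2) + 2 = 2^{r+1+3} − 4 + 2 = 2^{r+1+3} − 2.
Hence |W_i| = 2^{i+3} − 2 for every i ≥ 0, by induction.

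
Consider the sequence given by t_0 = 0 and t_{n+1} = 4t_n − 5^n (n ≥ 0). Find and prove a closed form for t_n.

Claim: t_n = 4^n − 5^n.

Base case: t_0 = 0, and 4^0 − 5^0 = 1 − 1 = 0.
Assume t_m = 4^m − 5^m for some m ≥ 0.
Then t_{m+1} = 4t_m − 5^m = 4·(4^m − 5^m) − 5^m = 4^{m+1} − 4·5^m − 5^m = 4^{m+1} − 5·5^m = 4^{m+1} − 5^{m+1}.
Hence t_n = 4^n − 5^n for every n ≥ 0, by induction.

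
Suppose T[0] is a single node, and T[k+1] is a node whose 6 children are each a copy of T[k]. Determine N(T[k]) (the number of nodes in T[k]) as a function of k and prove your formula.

Claim: N(T[k]) = (6^{k+1} − 1)/5.

Base case: N(T[0]) = 1, and (6^{0+1} − 1)/5 = 1.
Assume N(T[r]) = (6^{r+1} − 1)/5.
Then N(T[r+1]) = 1 + 6N(T[r]) = 1 + 6·(6^{r+1} − 1)/5 = 1 + (6^{r+2} − 6)/5 = (5 + 6^{r+2} − 6)/5 = (6^{r+2} − 1)/5.
This completes the inductive step, so N(T[k]) = (6^{k+1} − 1)/5 for all k ≥ 0.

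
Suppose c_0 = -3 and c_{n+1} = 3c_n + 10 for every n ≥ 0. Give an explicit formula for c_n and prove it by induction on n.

Claim: c_n = 2·3^n − 5.

Base case: c_0 = -3, and 2·3^0 − 5 = 2 − 5 = -3.
Assume c_r = 2·3^r − 5 for some r ≥ 0.
Then c_{r+1} = 3c_r + 10 = 3·(2·3^r − 5) + 10 = 6·3^r − 15 + 10 = 2·3^{r+1} − 5.
Hence c_n = 2·3^n − 5 for every n ≥ 0, by induction.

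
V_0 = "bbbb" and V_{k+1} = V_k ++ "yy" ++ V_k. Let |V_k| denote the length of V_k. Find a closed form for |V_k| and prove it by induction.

Claim: |V_k| = 6·2^k − 2.

Base case: |V_0| = 4, and 6·2^0 − 2 = 4.
Assume |V_r| = 6·2^r − 2.
Then |V_{r+1}| = |V_r| + 2 + |V_r| = 2|V_r| + 2 = 2(6·2^r − 2) + 2 = 6·2^{r+1} − 4 + 2 = 6·2^{r+1} − 2.
By induction, |V_k| = 6·2^k − 2 for all k ≥ 0.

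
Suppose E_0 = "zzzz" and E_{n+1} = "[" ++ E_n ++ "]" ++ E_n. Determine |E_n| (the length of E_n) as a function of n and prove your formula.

Claim: |E_n| = 6·2^n − 2.

Base case: |E_0| = 4, and 6·2^0 − 2 = 4.
Assume |E_m| = 6·2^m − 2.
Then |E_{m+1}| = 1 + |E_m| + 1 + |E_m| = 2|E_m| + 2 = 2(6·2^m − 2) + 2 = 6·2^{m+1} − 4 + 2 = 6·2^{m+1} − 2.
By induction, |E_n| = 6·2^n − 2 for all n ≥ 0.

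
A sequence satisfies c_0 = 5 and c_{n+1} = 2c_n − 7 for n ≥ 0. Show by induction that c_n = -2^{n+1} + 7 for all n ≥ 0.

Base case: c_0 = 5, and -2^{0+1} + 7 = -2 + 7 = 5.
Assume c_k = -2^{k+1} + 7 for some k ≥ 0.
Then c_{k+1} = 2c_k − 7 = 2·(-2^{k+1} + 7) − 7 = -2^{k+2} + 14 − 7 = -2^{k+2} + 7.
Hence c_n = -2^{n+1} + 7 for every n ≥ 0, by induction.

c_n = -2^{n+1} + 7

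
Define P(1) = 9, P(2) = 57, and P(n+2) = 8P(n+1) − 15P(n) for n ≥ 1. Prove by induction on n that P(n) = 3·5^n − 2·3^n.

Base cases: P(1) = 9 and 3·5^1 − 2·3^1 = 9; P(2) = 57 and 3·5^2 − 2·3^2 = 57.
Assume P(j) = 3·5^j − 2·3^j for all 1 ≤ j ≤ k, where k ≥ 2.
Then P(k+1) = 8P(k) − 15P(k−1) = 8·(3·5^k − 2·3^k) − 15·(3·5^{k−1} − 2·3^{k−1}) = 3·(8·5 − 15)5^{k−1} − 2·(8·3 − 15)3^{k−1} = 75·5^{k−1} − 18·3^{k−1} = 3·5^{k+1} − 2·3^{k+1}.
So the formula holds for k+1, and by strong induction P(n) = 3·5^n − 2·3^n for all n ≥ 1.

P(n) = 3·5^n − 2·3^n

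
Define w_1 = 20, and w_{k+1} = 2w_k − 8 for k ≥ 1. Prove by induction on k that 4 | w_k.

Base case: w_1 = 20 = 4·5, so 4 | w_1.
Assume 4 | w_m, so w_m = 4t for some integer t.
Then w_{m+1} = 2w_m − 8 = 2·(4t) − 8 = 4(2t − 2), so 4 | w_{m+1}.
Hence 4 | w_k for every k ≥ 1, by induction.

4 | w_k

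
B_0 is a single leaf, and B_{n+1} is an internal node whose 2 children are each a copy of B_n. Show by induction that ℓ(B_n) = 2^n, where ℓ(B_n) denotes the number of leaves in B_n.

Base case: ℓ(B_0) = 1, and 2^0 = 1.
Assume ℓ(B_m) = 2^m.
Then ℓ(B_{m+1}) = 2·ℓ(B_m) = 2·2^m = 2^{m+1}.
By induction, ℓ(B_n) = 2^n for all n ≥ 0.

ℓ(B_n) = 2^n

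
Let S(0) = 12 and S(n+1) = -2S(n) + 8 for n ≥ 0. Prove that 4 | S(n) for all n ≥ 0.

Base case: S(0) = 12 = 4·3, so 4 | S(0).
Assume 4 | S(m), so S(m) = 4t for some integer t.
Then S(m+1) = -2S(m) + 8 = -2·(4t) + 8 = 4(-2t + 2), so 4 | S(m+1).
So the property holds for m+1, and by induction 4 | S(n) for all n ≥ 0.

4 | S(n)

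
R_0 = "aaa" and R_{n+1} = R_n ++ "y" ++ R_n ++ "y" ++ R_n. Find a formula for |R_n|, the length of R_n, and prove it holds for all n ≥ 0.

Claim: |R_n| = 4·3^n − 1.

Base case: |R_0| = 3, and 4·3^0 − 1 = 3.
Assume |R_k| = 4·3^k − 1.
Then |R_{k+1}| = 3|R_k| + 2 = 3(4·3^k − 1) + 2 = 4·3^{k+1} − 3 + 2 = 4·3^{k+1} − 1.
This completes the inductive step, so |R_n| = 4·3^n − 1 for all n ≥ 0.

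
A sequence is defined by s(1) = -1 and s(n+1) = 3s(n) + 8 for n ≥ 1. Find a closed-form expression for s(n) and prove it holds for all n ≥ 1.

Claim: s(n) = 3^n − 4.

Base case: s(1) = -1, and 3^1 − 4 = 3 − 4 = -1.
Assume s(r) = 3^r − 4 for some r ≥ 1.
Then s(r+1) = 3s(r) + 8 = 3·(3^r − 4) + 8 = 3^{r+1} − 12 + 8 = 3^{r+1} − 4.
This completes the inductive step, so s(n) = 3^n − 4 for all n ≥ 1.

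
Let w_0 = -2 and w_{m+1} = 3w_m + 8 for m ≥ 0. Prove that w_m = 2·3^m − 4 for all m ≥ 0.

Base case: w_0 = -2, and 2·3^0 − 4 = 2 − 4 = -2.
Assume w_r = 2·3^r − 4 for some r ≥ 0.
Then w_{r+1} = 3w_r + 8 = 3·(2·3^r − 4) + 8 = 6·3^r − 12 + 8 = 2·3^{r+1} − 4.
This completes the inductive step, so w_m = 2·3^m − 4 for all m ≥ 0.

w_m = 2·3^m − 4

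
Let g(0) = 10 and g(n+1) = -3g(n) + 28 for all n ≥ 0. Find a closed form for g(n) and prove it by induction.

Claim: g(n) = 3·(-3)^n + 7.

Base case: g(0) = 10, and 3·(-3)^0 + 7 = 3 + 7 = 10.
Assume g(k) = 3·(-3)^k + 7 for some k ≥ 0.
Then g(k+1) = -3g(k) + 28 = -3·(3·(-3)^k + 7) + 28 = -9·(-3)^k − 21 + 28 = 3·(-3)^{k+1} + 7.
This completes the inductive step, so g(n) = 3·(-3)^n + 7 for all n ≥ 0.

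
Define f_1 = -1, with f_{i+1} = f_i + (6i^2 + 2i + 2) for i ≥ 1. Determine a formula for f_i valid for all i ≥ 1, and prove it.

Claim: f_i = 2i^3 − 2i^2 + 2i − 3.

Base case: f_1 = -1, and 2·1^3 − 2·1^2 + 2·1 − 3 = -1.
Assume f_r = 2r^3 − 2r^2 + 2r − 3.
Then f_{r+1} = f_r + (6r^2 + 2r + 2) = (2r^3 − 2r^2 + 2r − 3) + (6r^2 + 2r + 2) = 2r^3 + 4r^2 + 4r − 1,
and 2·(r+1)^3 − 2·(r+1)^2 + 2·(r+1) − 3 = 2r^3 + 4r^2 + 4r − 1.
By induction, f_i = 2i^3 − 2i^2 + 2i − 3 for all i ≥ 1.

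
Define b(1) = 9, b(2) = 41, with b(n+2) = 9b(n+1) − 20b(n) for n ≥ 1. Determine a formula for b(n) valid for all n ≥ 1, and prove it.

Claim: b(n) = 4^n + 5^n.

Base cases: b(1) = 9 and 4^1 + 5^1 = 9; b(2) = 41 and 4^2 + 5^2 = 41.
Assume b(j) = 4^j + 5^j for all 1 ≤ j ≤ r, where r ≥ 2.
Then b(r+1) = 9b(r) − 20b(r−1) = 9·(4^r + 5^r) − 20·(4^{r−1} + 5^{r−1}) = (9·4 − 20)4^{r−1} + (9·5 − 20)5^{r−1} = 16·4^{r−1} + 25·5^{r−1} = 4^{r+1} + 5^{r+1}.
By strong induction, b(n) = 4^n + 5^n for all n ≥ 1.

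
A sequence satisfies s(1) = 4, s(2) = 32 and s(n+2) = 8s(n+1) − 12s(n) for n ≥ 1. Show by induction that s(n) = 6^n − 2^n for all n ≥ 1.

Base cases: s(1) = 4 and 6^1 − 2^1 = 4; s(2) = 32 and 6^2 − 2^2 = 32.
Assume s(j) = 6^j − 2^j for all 1 ≤ j ≤ m, where m ≥ 2.
Then s(m+1) = 8s(m) − 12s(m−1) = 8·(6^m − 2^m) − 12·(6^{m−1} − 2^{m−1}) = (8·6 − 12)6^{m−1} − (8·2 − 12)2^{m−1} = 36·6^{m−1} − 4·2^{m−1} = 6^{m+1} − 2^{m+1}.
So the formula holds for m+1, and by strong induction s(n) = 6^n − 2^n for all n ≥ 1.

s(n) = 6^n − 2^n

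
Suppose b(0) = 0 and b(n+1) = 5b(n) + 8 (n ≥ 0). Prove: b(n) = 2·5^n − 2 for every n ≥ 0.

Base case: b(0) = 0, and 2·5^0 − 2 = 2 − 2 = 0.
Assume b(r) = 2·5^r − 2 for some r ≥ 0.
Then b(r+1) = 5b(r) + 8 = 5·(2·5^r − 2) + 8 = 10·5^r − 10 + 8 = 2·5^{r+1} − 2.
This completes the inductive step, so b(n) = 2·5^n − 2 for all n ≥ 0.

b(n) = 2·5^n − 2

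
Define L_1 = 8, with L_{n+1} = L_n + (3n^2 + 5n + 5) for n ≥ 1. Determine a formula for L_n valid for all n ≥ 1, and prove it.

Claim: L_n = n^3 + n^2 + 3n + 3.

Base case: L_1 = 8, and 1^3 + 1^2 + 3·1 + 3 = 8.
Assume L_k = k^3 + k^2 + 3k + 3.
Then L_{k+1} = L_k + (3k^2 + 5k + 5) = (k^3 + k^2 + 3k + 3) + (3k^2 + 5k + 5) = k^3 + 4k^2 + 8k + 8,
and (k+1)^3 + (k+1)^2 + 3·(k+1) + 3 = k^3 + 4k^2 + 8k + 8.
This completes the inductive step, so L_n = n^3 + n^2 + 3n + 3 for all n ≥ 1.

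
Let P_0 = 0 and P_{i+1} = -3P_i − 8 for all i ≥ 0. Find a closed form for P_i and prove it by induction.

Claim: P_i = 2·(-3)^i − 2.

Base case: P_0 = 0, and 2·(-3)^0 − 2 = 2 − 2 = 0.
Assume P_j = 2·(-3)^j − 2 for some j ≥ 0.
Then P_{j+1} = -3P_j − 8 = -3·(2·(-3)^j − 2) − 8 = -6·(-3)^j + 6 − 8 = 2·(-3)^{j+1} − 2.
Hence P_i = 2·(-3)^i − 2 for every i ≥ 0, by induction.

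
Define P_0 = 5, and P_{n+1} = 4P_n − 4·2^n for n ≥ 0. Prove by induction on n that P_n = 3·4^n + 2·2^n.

Base case: P_0 = 5, and 3·4^0 + 2·2^0 = 3 + 2 = 5.
Assume P_m = 3·4^m + 2·2^m for some m ≥ 0.
Then P_{m+1} = 4P_m − 4·2^m = 4·(3·4^m + 2·2^m) − 4·2^m = 3·4^{m+1} + 8·2^m − 4·2^m = 3·4^{m+1} + 4·2^m = 3·4^{m+1} + 2·2^{m+1}.
This completes the inductive step, so P_n = 3·4^n + 2·2^n for all n ≥ 0.

P_n = 3·4^n + 2·2^n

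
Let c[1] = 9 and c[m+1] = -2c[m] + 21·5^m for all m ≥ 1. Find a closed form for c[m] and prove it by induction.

Claim: c[m] = 3·(-2)^m + 3·5^m.

Base case: c[1] = 9, and 3·(-2)^1 + 3·5^1 = -6 + 15 = 9.
Assume c[k] = 3·(-2)^k + 3·5^k for some k ≥ 1.
Then c[k+1] = -2c[k] + 21·5^k = -2·(3·(-2)^k + 3·5^k) + 21·5^k = 3·(-2)^{k+1} − 6·5^k + 21·5^k = 3·(-2)^{k+1} + 15·5^k = 3·(-2)^{k+1} + 3·5^{k+1}.
By induction, c[m] = 3·(-2)^m + 3·5^m for all m ≥ 1.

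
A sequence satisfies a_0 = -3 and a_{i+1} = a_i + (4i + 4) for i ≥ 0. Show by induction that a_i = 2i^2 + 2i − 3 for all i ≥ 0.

Base case: a_0 = -3, and 2·0^2 + 2·0 − 3 = -3.
Assume a_j = 2j^2 + 2j − 3.
Then a_{j+1} = a_j + (4j + 4) = (2j^2 + 2j − 3) + (4j + 4) = 2j^2 + 6j + 1,
and 2·(j+1)^2 + 2·(j+1) − 3 = 2j^2 + 6j + 1.
By induction, a_i = 2i^2 + 2i − 3 for all i ≥ 0.

a_i = 2i^2 + 2i − 3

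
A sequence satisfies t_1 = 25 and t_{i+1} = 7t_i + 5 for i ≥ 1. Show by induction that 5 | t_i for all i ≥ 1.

Base case: t_1 = 25 = 5·5, so 5 | t_1.
Assume 5 | t_r, so t_r = 5s for some integer s.
Then t_{r+1} = 7t_r + 5 = 7·(5s) + 5 = 5(7s + 1), so 5 | t_{r+1}.
Hence 5 | t_i for every i ≥ 1, by induction.

5 | t_i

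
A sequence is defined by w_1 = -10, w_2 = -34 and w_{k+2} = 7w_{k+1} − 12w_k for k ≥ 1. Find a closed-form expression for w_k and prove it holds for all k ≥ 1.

Claim: w_k = -4^k − 2·3^k.

Base cases: w_1 = -10 and -4^1 − 2·3^1 = -10; w_2 = -34 and -4^2 − 2·3^2 = -34.
Assume w_i = -4^i − 2·3^i for all 1 ≤ i ≤ j, where j ≥ 2.
Then w_{j+1} = 7w_j − 12w_{j−1} = 7·(-4^j − 2·3^j) − 12·(-4^{j−1} − 2·3^{j−1}) = -(7·4 − 12)4^{j−1} − 2·(7·3 − 12)3^{j−1} = -16·4^{j−1} − 18·3^{j−1} = -4^{j+1} − 2·3^{j+1}.
By strong induction, w_k = -4^k − 2·3^k for all k ≥ 1.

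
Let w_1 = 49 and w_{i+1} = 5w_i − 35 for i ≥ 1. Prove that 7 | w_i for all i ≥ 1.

Base case: w_1 = 49 = 7·7, so 7 | w_1.
Assume 7 | w_m, so w_m = 7t for some integer t.
Then w_{m+1} = 5w_m − 35 = 5·(7t) − 35 = 7(5t − 5), so 7 | w_{m+1}.
So the property holds for m+1, and by induction 7 | w_i for all i ≥ 1.

7 | w_i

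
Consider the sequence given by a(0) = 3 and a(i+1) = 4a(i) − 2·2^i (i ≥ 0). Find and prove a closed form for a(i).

Claim: a(i) = 2·4^i + 2^i.

Base case: a(0) = 3, and 2·4^0 + 2^0 = 2 + 1 = 3.
Assume a(r) = 2·4^r + 2^r for some r ≥ 0.
Then a(r+1) = 4a(r) − 2·2^r = 4·(2·4^r + 2^r) − 2·2^r = 2·4^{r+1} + 4·2^r − 2·2^r = 2·4^{r+1} + 2·2^r = 2·4^{r+1} + 2^{r+1}.
So the formula holds for r+1, and by induction a(i) = 2·4^i + 2^i for all i ≥ 0.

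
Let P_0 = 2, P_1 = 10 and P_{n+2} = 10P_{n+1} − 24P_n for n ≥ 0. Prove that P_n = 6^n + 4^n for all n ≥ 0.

Base cases: P_0 = 2 and 6^0 + 4^0 = 2; P_1 = 10 and 6^1 + 4^1 = 10.
Assume P_j = 6^j + 4^j for all 0 ≤ j ≤ m, where m ≥ 1.
Then P_{m+1} = 10P_m − 24P_{m−1} = 10·(6^m + 4^m) − 24·(6^{m−1} + 4^{m−1}) = (10·6 − 24)6^{m−1} + (10·4 − 24)4^{m−1} = 36·6^{m−1} + 16·4^{m−1} = 6^{m+1} + 4^{m+1}.
This completes the inductive step, so P_n = 6^n + 4^n for all n ≥ 0.

P_n = 6^n + 4^n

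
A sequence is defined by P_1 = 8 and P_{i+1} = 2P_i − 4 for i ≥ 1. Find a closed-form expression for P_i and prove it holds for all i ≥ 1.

Claim: P_i = 2^{i+1} + 4.

Base case: P_1 = 8, and 2^{1+1} + 4 = 4 + 4 = 8.
Assume P_j = 2^{j+1} + 4 for some j ≥ 1.
Then P_{j+1} = 2P_j − 4 = 2·(2^{j+1} + 4) − 4 = 2^{j+2} + 8 − 4 = 2^{j+2} + 4.
Hence P_i = 2^{i+1} + 4 for every i ≥ 1, by induction.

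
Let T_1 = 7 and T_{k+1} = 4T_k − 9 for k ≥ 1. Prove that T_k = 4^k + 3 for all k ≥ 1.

Base case: T_1 = 7, and 4^1 + 3 = 4 + 3 = 7.
Assume T_m = 4^m + 3 for some m ≥ 1.
Then T_{m+1} = 4T_m − 9 = 4·(4^m + 3) − 9 = 4^{m+1} + 12 − 9 = 4^{m+1} + 3.
This completes the inductive step, so T_k = 4^k + 3 for all k ≥ 1.

T_k = 4^k + 3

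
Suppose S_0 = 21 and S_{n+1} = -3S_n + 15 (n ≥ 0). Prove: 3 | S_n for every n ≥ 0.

Base case: S_0 = 21 = 3·7, so 3 | S_0.
Assume 3 | S_k, so S_k = 3t for some integer t.
Then S_{k+1} = -3S_k + 15 = -3·(3t) + 15 = 3(-3t + 5), so 3 | S_{k+1}.
So the property holds for k+1, and by induction 3 | S_n for all n ≥ 0.

3 | S_n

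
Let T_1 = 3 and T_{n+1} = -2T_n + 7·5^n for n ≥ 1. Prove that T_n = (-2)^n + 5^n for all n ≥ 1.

Base case: T_1 = 3, and (-2)^1 + 5^1 = -2 + 5 = 3.
Assume T_m = (-2)^m + 5^m for some m ≥ 1.
Then T_{m+1} = -2T_m + 7·5^m = -2·((-2)^m + 5^m) + 7·5^m = (-2)^{m+1} − 2·5^m + 7·5^m = (-2)^{m+1} + 5·5^m = (-2)^{m+1} + 5^{m+1}.
So the formula holds for m+1, and by induction T_n = (-2)^n + 5^n for all n ≥ 1.

T_n = (-2)^n + 5^n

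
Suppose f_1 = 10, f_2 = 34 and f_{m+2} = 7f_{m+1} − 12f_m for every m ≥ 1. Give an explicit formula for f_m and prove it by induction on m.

Claim: f_m = 4^m + 2·3^m.

Base cases: f_1 = 10 and 4^1 + 2·3^1 = 10; f_2 = 34 and 4^2 + 2·3^2 = 34.
Assume f_j = 4^j + 2·3^j for all 1 ≤ j ≤ r, where r ≥ 2.
Then f_{r+1} = 7f_r − 12f_{r−1} = 7·(4^r + 2·3^r) − 12·(4^{r−1} + 2·3^{r−1}) = (7·4 − 12)4^{r−1} + 2·(7·3 − 12)3^{r−1} = 16·4^{r−1} + 18·3^{r−1} = 4^{r+1} + 2·3^{r+1}.
So the formula holds for r+1, and by strong induction f_m = 4^m + 2·3^m for all m ≥ 1.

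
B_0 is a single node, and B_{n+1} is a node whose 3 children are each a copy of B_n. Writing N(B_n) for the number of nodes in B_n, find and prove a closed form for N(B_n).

Claim: N(B_n) = (3^{n+1} − 1)/2.

Base case: N(B_0) = 1, and (3^{0+1} − 1)/2 = 1.
Assume N(B_j) = (3^{j+1} − 1)/2.
Then N(B_{j+1}) = 1 + 3N(B_j) = 1 + 3·(3^{j+1} − 1)/2 = 1 + (3^{j+2} − 3)/2 = (2 + 3^{j+2} − 3)/2 = (3^{j+2} − 1)/2.
This completes the inductive step, so N(B_n) = (3^{n+1} − 1)/2 for all n ≥ 0.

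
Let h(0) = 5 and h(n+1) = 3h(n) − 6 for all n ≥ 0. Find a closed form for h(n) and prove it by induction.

Claim: h(n) = 2·3^n + 3.

Base case: h(0) = 5, and 2·3^0 + 3 = 2 + 3 = 5.
Assume h(r) = 2·3^r + 3 for some r ≥ 0.
Then h(r+1) = 3h(r) − 6 = 3·(2·3^r + 3) − 6 = 6·3^r + 9 − 6 = 2·3^{r+1} + 3.
So the formula holds for r+1, and by induction h(n) = 2·3^n + 3 for all n ≥ 0.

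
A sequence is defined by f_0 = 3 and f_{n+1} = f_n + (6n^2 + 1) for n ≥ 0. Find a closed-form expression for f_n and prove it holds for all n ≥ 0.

Claim: f_n = 2n^3 − 3n^2 + 2n + 3.

Base case: f_0 = 3, and 2·0^3 − 3·0^2 + 2·0 + 3 = 3.
Assume f_k = 2k^3 − 3k^2 + 2k + 3.
Then f_{k+1} = f_k + (6k^2 + 1) = (2k^3 − 3k^2 + 2k + 3) + (6k^2 + 1) = 2k^3 + 3k^2 + 2k + 4,
and 2·(k+1)^3 − 3·(k+1)^2 + 2·(k+1) + 3 = 2k^3 + 3k^2 + 2k + 4.
By induction, f_n = 2n^3 − 3n^2 + 2n + 3 for all n ≥ 0.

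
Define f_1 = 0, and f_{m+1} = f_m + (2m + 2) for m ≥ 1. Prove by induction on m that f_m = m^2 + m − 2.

Base case: f_1 = 0, and 1^2 + 1 − 2 = 0.
Assume f_k = k^2 + k − 2.
Then f_{k+1} = f_k + (2k + 2) = (k^2 + k − 2) + (2k + 2) = k^2 + 3k,
and (k+1)^2 + (k+1) − 2 = k^2 + 3k.
Hence f_m = m^2 + m − 2 for every m ≥ 1, by induction.

f_m = m^2 + m − 2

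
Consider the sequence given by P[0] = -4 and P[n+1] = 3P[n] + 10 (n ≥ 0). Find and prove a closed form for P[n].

Claim: P[n] = 3^n − 5.

Base case: P[0] = -4, and 3^0 − 5 = 1 − 5 = -4.
Assume P[r] = 3^r − 5 for some r ≥ 0.
Then P[r+1] = 3P[r] + 10 = 3·(3^r − 5) + 10 = 3^{r+1} − 15 + 10 = 3^{r+1} − 5.
This completes the inductive step, so P[n] = 3^n − 5 for all n ≥ 0.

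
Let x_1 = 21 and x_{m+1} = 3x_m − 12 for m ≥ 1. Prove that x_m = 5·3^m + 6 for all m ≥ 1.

Base case: x_1 = 21, and 5·3^1 + 6 = 15 + 6 = 21.
Assume x_r = 5·3^r + 6 for some r ≥ 1.
Then x_{r+1} = 3x_r − 12 = 3·(5·3^r + 6) − 12 = 15·3^r + 18 − 12 = 5·3^{r+1} + 6.
So the formula holds for r+1, and by induction x_m = 5·3^m + 6 for all m ≥ 1.

x_m = 5·3^m + 6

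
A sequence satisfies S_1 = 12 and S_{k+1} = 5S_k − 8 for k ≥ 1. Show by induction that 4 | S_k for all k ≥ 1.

Base case: S_1 = 12 = 4·3, so 4 | S_1.
Assume 4 | S_r, so S_r = 4t for some integer t.
Then S_{r+1} = 5S_r − 8 = 5·(4t) − 8 = 4(5t − 2), so 4 | S_{r+1}.
Hence 4 | S_k for every k ≥ 1, by induction.

4 | S_k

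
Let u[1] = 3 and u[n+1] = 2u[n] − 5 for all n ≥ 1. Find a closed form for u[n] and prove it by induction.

Claim: u[n] = -2^n + 5.

Base case: u[1] = 3, and -2^1 + 5 = -2 + 5 = 3.
Assume u[m] = -2^m + 5 for some m ≥ 1.
Then u[m+1] = 2u[m] − 5 = 2·(-2^m + 5) − 5 = -2^{m+1} + 10 − 5 = -2^{m+1} + 5.
By induction, u[n] = -2^n + 5 for all n ≥ 1.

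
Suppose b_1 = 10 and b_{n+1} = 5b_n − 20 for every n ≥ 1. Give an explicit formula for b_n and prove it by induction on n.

Claim: b_n = 5^n + 5.

Base case: b_1 = 10, and 5^1 + 5 = 5 + 5 = 10.
Assume b_r = 5^r + 5 for some r ≥ 1.
Then b_{r+1} = 5b_r − 20 = 5·(5^r + 5) − 20 = 5^{r+1} + 25 − 20 = 5^{r+1} + 5.
So the formula holds for r+1, and by induction b_n = 5^n + 5 for all n ≥ 1.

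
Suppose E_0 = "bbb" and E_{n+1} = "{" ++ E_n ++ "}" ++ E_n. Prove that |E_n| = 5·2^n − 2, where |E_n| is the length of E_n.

Base case: |E_0| = 3, and 5·2^0 − 2 = 3.
Assume |E_r| = 5·2^r − 2.
Then |E_{r+1}| = 1 + |E_r| + 1 + |E_r| = 2|E_r| + 2 = 2(5·2^r − 2) + 2 = 5·2^{r+1} − 4 + 2 = 5·2^{r+1} − 2.
This completes the inductive step, so |E_n| = 5·2^n − 2 for all n ≥ 0.

|E_n| = 5·2^n − 2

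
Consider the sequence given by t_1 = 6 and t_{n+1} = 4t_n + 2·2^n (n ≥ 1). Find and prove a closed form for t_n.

Claim: t_n = 2·4^n − 2^n.

Base case: t_1 = 6, and 2·4^1 − 2^1 = 8 − 2 = 6.
Assume t_r = 2·4^r − 2^r for some r ≥ 1.
Then t_{r+1} = 4t_r + 2·2^r = 4·(2·4^r − 2^r) + 2·2^r = 2·4^{r+1} − 4·2^r + 2·2^r = 2·4^{r+1} − 2·2^r = 2·4^{r+1} − 2^{r+1}.
This completes the inductive step, so t_n = 2·4^n − 2^n for all n ≥ 1.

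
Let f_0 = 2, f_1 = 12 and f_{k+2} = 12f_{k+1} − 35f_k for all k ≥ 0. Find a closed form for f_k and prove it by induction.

Claim: f_k = 5^k + 7^k.

Base cases: f_0 = 2 and 5^0 + 7^0 = 2; f_1 = 12 and 5^1 + 7^1 = 12.
Assume f_i = 5^i + 7^i for all 0 ≤ i ≤ j, where j ≥ 1.
Then f_{j+1} = 12f_j − 35f_{j−1} = 12·(5^j + 7^j) − 35·(5^{j−1} + 7^{j−1}) = (12·5 − 35)5^{j−1} + (12·7 − 35)7^{j−1} = 25·5^{j−1} + 49·7^{j−1} = 5^{j+1} + 7^{j+1}.
This completes the inductive step, so f_k = 5^k + 7^k for all k ≥ 0.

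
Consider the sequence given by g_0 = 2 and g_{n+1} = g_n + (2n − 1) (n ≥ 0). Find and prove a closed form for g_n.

Claim: g_n = n^2 − 2n + 2.

Base case: g_0 = 2, and 0^2 − 2·0 + 2 = 2.
Assume g_j = j^2 − 2j + 2.
Then g_{j+1} = g_j + (2j − 1) = (j^2 − 2j + 2) + (2j − 1) = j^2 + 1,
and (j+1)^2 − 2·(j+1) + 2 = j^2 + 1.
Hence g_n = n^2 − 2n + 2 for every n ≥ 0, by induction.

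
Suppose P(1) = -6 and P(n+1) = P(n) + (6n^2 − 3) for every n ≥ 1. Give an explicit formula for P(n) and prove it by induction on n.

Claim: P(n) = 2n^3 − 3n^2 − 2n − 3.

Base case: P(1) = -6, and 2·1^3 − 3·1^2 − 2·1 − 3 = -6.
Assume P(r) = 2r^3 − 3r^2 − 2r − 3.
Then P(r+1) = P(r) + (6r^2 − 3) = (2r^3 − 3r^2 − 2r − 3) + (6r^2 − 3) = 2r^3 + 3r^2 − 2r − 6,
and 2·(r+1)^3 − 3·(r+1)^2 − 2·(r+1) − 3 = 2r^3 + 3r^2 − 2r − 6.
This completes the inductive step, so P(n) = 2n^3 − 3n^2 − 2n − 3 for all n ≥ 1.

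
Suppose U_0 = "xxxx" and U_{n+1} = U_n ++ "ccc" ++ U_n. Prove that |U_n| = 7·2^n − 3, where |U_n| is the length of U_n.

Base case: |U_0| = 4, and 7·2^0 − 3 = 4.
Assume |U_k| = 7·2^k − 3.
Then |U_{k+1}| = |U_k| + 3 + |U_k| = 2|U_k| + 3 = 2(7·2^k − 3) + 3 = 7·2^{k+1} − 6 + 3 = 7·2^{k+1} − 3.
By induction, |U_n| = 7·2^n − 3 for all n ≥ 0.

|U_n| = 7·2^n − 3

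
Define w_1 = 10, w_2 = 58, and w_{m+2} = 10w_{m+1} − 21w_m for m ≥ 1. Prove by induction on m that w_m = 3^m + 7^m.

Base cases: w_1 = 10 and 3^1 + 7^1 = 10; w_2 = 58 and 3^2 + 7^2 = 58.
Assume w_j = 3^j + 7^j for all 1 ≤ j ≤ k, where k ≥ 2.
Then w_{k+1} = 10w_k − 21w_{k−1} = 10·(3^k + 7^k) − 21·(3^{k−1} + 7^{k−1}) = (10·3 − 21)3^{k−1} + (10·7 − 21)7^{k−1} = 9·3^{k−1} + 49·7^{k−1} = 3^{k+1} + 7^{k+1}.
By strong induction, w_m = 3^m + 7^m for all m ≥ 1.

w_m = 3^m + 7^m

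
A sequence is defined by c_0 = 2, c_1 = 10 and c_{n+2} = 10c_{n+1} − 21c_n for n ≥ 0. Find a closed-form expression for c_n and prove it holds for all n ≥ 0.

Claim: c_n = 3^n + 7^n.

Base cases: c_0 = 2 and 3^0 + 7^0 = 2; c_1 = 10 and 3^1 + 7^1 = 10.
Assume c_i = 3^i + 7^i for all 0 ≤ i ≤ j, where j ≥ 1.
Then c_{j+1} = 10c_j − 21c_{j−1} = 10·(3^j + 7^j) − 21·(3^{j−1} + 7^{j−1}) = (10·3 − 21)3^{j−1} + (10·7 − 21)7^{j−1} = 9·3^{j−1} + 49·7^{j−1} = 3^{j+1} + 7^{j+1}.
So the formula holds for j+1, and by strong induction c_n = 3^n + 7^n for all n ≥ 0.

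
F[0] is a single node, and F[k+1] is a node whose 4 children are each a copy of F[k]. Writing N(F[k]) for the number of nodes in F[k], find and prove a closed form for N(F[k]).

Claim: N(F[k]) = (4^{k+1} − 1)/3.

Base case: N(F[0]) = 1, and (4^{0+1} − 1)/3 = 1.
Assume N(F[j]) = (4^{j+1} − 1)/3.
Then N(F[j+1]) = 1 + 4N(F[j]) = 1 + 4·(4^{j+1} − 1)/3 = 1 + (4^{j+2} − 4)/3 = (3 + 4^{j+2} − 4)/3 = (4^{j+2} − 1)/3.
So the formula holds for j+1, and by induction N(F[k]) = (4^{k+1} − 1)/3 for all k ≥ 0.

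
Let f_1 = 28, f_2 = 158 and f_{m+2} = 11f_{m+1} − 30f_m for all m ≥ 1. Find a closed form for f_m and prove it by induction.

Claim: f_m = 3·6^m + 2·5^m.

Base cases: f_1 = 28 and 3·6^1 + 2·5^1 = 28; f_2 = 158 and 3·6^2 + 2·5^2 = 158.
Assume f_j = 3·6^j + 2·5^j for all 1 ≤ j ≤ r, where r ≥ 2.
Then f_{r+1} = 11f_r − 30f_{r−1} = 11·(3·6^r + 2·5^r) − 30·(3·6^{r−1} + 2·5^{r−1}) = 3·(11·6 − 30)6^{r−1} + 2·(11·5 − 30)5^{r−1} = 108·6^{r−1} + 50·5^{r−1} = 3·6^{r+1} + 2·5^{r+1}.
This completes the inductive step, so f_m = 3·6^m + 2·5^m for all m ≥ 1.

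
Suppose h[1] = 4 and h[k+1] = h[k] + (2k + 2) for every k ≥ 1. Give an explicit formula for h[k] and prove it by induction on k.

Claim: h[k] = k^2 + k + 2.

Base case: h[1] = 4, and 1^2 + 1 + 2 = 4.
Assume h[m] = m^2 + m + 2.
Then h[m+1] = h[m] + (2m + 2) = (m^2 + m + 2) + (2m + 2) = m^2 + 3m + 4,
and (m+1)^2 + (m+1) + 2 = m^2 + 3m + 4.
By induction, h[k] = k^2 + k + 2 for all k ≥ 1.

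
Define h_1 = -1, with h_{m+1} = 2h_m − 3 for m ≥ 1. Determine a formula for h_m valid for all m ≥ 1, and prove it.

Claim: h_m = -2^{m+1} + 3.

Base case: h_1 = -1, and -2^{1+1} + 3 = -4 + 3 = -1.
Assume h_r = -2^{r+1} + 3 for some r ≥ 1.
Then h_{r+1} = 2h_r − 3 = 2·(-2^{r+1} + 3) − 3 = -2^{r+2} + 6 − 3 = -2^{r+2} + 3.
By induction, h_m = -2^{m+1} + 3 for all m ≥ 1.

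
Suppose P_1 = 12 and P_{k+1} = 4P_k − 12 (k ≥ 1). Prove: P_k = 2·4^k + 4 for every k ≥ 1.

Base case: P_1 = 12, and 2·4^1 + 4 = 8 + 4 = 12.
Assume P_j = 2·4^j + 4 for some j ≥ 1.
Then P_{j+1} = 4P_j − 12 = 4·(2·4^j + 4) − 12 = 8·4^j + 16 − 12 = 2·4^{j+1} + 4.
This completes the inductive step, so P_k = 2·4^k + 4 for all k ≥ 1.

P_k = 2·4^k + 4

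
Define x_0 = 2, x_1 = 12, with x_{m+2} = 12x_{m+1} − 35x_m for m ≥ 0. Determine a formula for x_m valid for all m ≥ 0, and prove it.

Claim: x_m = 7^m + 5^m.

Base cases: x_0 = 2 and 7^0 + 5^0 = 2; x_1 = 12 and 7^1 + 5^1 = 12.
Assume x_i = 7^i + 5^i for all 0 ≤ i ≤ j, where j ≥ 1.
Then x_{j+1} = 12x_j − 35x_{j−1} = 12·(7^j + 5^j) − 35·(7^{j−1} + 5^{j−1}) = (12·7 − 35)7^{j−1} + (12·5 − 35)5^{j−1} = 49·7^{j−1} + 25·5^{j−1} = 7^{j+1} + 5^{j+1}.
By strong induction, x_m = 7^m + 5^m for all m ≥ 0.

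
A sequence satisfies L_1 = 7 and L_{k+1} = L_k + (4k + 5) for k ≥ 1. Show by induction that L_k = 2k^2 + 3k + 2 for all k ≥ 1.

Base case: L_1 = 7, and 2·1^2 + 3·1 + 2 = 7.
Assume L_r = 2r^2 + 3r + 2.
Then L_{r+1} = L_r + (4r + 5) = (2r^2 + 3r + 2) + (4r + 5) = 2r^2 + 7r + 7,
and 2·(r+1)^2 + 3·(r+1) + 2 = 2r^2 + 7r + 7.
This completes the inductive step, so L_k = 2k^2 + 3k + 2 for all k ≥ 1.

L_k = 2k^2 + 3k + 2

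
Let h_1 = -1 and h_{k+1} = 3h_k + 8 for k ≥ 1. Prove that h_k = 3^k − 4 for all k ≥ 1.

Base case: h_1 = -1, and 3^1 − 4 = 3 − 4 = -1.
Assume h_m = 3^m − 4 for some m ≥ 1.
Then h_{m+1} = 3h_m + 8 = 3·(3^m − 4) + 8 = 3^{m+1} − 12 + 8 = 3^{m+1} − 4.
Hence h_k = 3^k − 4 for every k ≥ 1, by induction.

h_k = 3^k − 4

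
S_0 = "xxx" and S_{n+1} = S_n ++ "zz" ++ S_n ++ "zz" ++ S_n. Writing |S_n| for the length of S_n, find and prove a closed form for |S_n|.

Claim: |S_n| = 5·3^n − 2.

Base case: |S_0| = 3, and 5·3^0 − 2 = 3.
Assume |S_m| = 5·3^m − 2.
Then |S_{m+1}| = 3|S_m| + 4 = 3(5·3^m − 2) + 4 = 5·3^{m+1} − 6 + 4 = 5·3^{m+1} − 2.
Hence |S_n| = 5·3^n − 2 for every n ≥ 0, by induction.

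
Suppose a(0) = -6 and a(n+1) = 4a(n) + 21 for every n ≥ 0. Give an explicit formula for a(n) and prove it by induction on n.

Claim: a(n) = 4^n − 7.

Base case: a(0) = -6, and 4^0 − 7 = 1 − 7 = -6.
Assume a(m) = 4^m − 7 for some m ≥ 0.
Then a(m+1) = 4a(m) + 21 = 4·(4^m − 7) + 21 = 4^{m+1} − 28 + 21 = 4^{m+1} − 7.
By induction, a(n) = 4^n − 7 for all n ≥ 0.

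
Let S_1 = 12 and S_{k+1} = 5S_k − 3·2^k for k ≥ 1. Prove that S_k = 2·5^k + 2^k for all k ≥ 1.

Base case: S_1 = 12, and 2·5^1 + 2^1 = 10 + 2 = 12.
Assume S_j = 2·5^j + 2^j for some j ≥ 1.
Then S_{j+1} = 5S_j − 3·2^j = 5·(2·5^j + 2^j) − 3·2^j = 2·5^{j+1} + 5·2^j − 3·2^j = 2·5^{j+1} + 2·2^j = 2·5^{j+1} + 2^{j+1}.
So the formula holds for j+1, and by induction S_k = 2·5^k + 2^k for all k ≥ 1.

S_k = 2·5^k + 2^k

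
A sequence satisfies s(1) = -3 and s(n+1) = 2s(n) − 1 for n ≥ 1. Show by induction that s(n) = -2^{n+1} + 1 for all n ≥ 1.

Base case: s(1) = -3, and -2^{1+1} + 1 = -4 + 1 = -3.
Assume s(k) = -2^{k+1} + 1 for some k ≥ 1.
Then s(k+1) = 2s(k) − 1 = 2·(-2^{k+1} + 1) − 1 = -2^{k+2} + 2 − 1 = -2^{k+2} + 1.
By induction, s(n) = -2^{n+1} + 1 for all n ≥ 1.

s(n) = -2^{n+1} + 1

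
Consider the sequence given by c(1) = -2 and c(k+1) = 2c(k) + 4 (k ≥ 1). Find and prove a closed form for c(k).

Claim: c(k) = 2^k − 4.

Base case: c(1) = -2, and 2^1 − 4 = 2 − 4 = -2.
Assume c(j) = 2^j − 4 for some j ≥ 1.
Then c(j+1) = 2c(j) + 4 = 2·(2^j − 4) + 4 = 2^{j+1} − 8 + 4 = 2^{j+1} − 4.
Hence c(k) = 2^k − 4 for every k ≥ 1, by induction.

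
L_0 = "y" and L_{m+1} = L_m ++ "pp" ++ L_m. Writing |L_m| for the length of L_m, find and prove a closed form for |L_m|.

Claim: |L_m| = 3·2^m − 2.

Base case: |L_0| = 1, and 3·2^0 − 2 = 1.
Assume |L_j| = 3·2^j − 2.
Then |L_{j+1}| = |L_j| + 2 + |L_j| = 2|L_j| + 2 = 2(3·2^j − 2) + 2 = 3·2^{j+1} − 4 + 2 = 3·2^{j+1} − 2.
Hence |L_m| = 3·2^m − 2 for every m ≥ 0, by induction.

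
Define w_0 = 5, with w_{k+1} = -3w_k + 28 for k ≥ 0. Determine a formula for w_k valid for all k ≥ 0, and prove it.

Claim: w_k = -2·(-3)^k + 7.

Base case: w_0 = 5, and -2·(-3)^0 + 7 = -2 + 7 = 5.
Assume w_r = -2·(-3)^r + 7 for some r ≥ 0.
Then w_{r+1} = -3w_r + 28 = -3·(-2·(-3)^r + 7) + 28 = 6·(-3)^r − 21 + 28 = -2·(-3)^{r+1} + 7.
So the formula holds for r+1, and by induction w_k = -2·(-3)^k + 7 for all k ≥ 0.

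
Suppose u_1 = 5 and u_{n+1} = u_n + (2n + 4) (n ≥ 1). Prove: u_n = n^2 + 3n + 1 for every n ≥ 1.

Base case: u_1 = 5, and 1^2 + 3·1 + 1 = 5.
Assume u_m = m^2 + 3m + 1.
Then u_{m+1} = u_m + (2m + 4) = (m^2 + 3m + 1) + (2m + 4) = m^2 + 5m + 5,
and (m+1)^2 + 3·(m+1) + 1 = m^2 + 5m + 5.
By induction, u_n = n^2 + 3n + 1 for all n ≥ 1.

u_n = n^2 + 3n + 1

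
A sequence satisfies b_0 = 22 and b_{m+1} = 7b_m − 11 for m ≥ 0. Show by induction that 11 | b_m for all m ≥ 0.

Base case: b_0 = 22 = 11·2, so 11 | b_0.
Assume 11 | b_r, so b_r = 11t for some integer t.
Then b_{r+1} = 7b_r − 11 = 7·(11t) − 11 = 11(7t − 1), so 11 | b_{r+1}.
By induction, 11 | b_m for all m ≥ 0.

11 | b_m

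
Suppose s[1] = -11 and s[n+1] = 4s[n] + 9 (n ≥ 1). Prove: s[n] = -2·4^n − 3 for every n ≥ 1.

Base case: s[1] = -11, and -2·4^1 − 3 = -8 − 3 = -11.
Assume s[m] = -2·4^m − 3 for some m ≥ 1.
Then s[m+1] = 4s[m] + 9 = 4·(-2·4^m − 3) + 9 = -8·4^m − 12 + 9 = -2·4^{m+1} − 3.
So the formula holds for m+1, and by induction s[n] = -2·4^n − 3 for all n ≥ 1.

s[n] = -2·4^n − 3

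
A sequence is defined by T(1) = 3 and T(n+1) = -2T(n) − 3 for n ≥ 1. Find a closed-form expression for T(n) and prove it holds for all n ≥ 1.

Claim: T(n) = -2·(-2)^n − 1.

Base case: T(1) = 3, and -2·(-2)^1 − 1 = 4 − 1 = 3.
Assume T(k) = -2·(-2)^k − 1 for some k ≥ 1.
Then T(k+1) = -2T(k) − 3 = -2·(-2·(-2)^k − 1) − 3 = 4·(-2)^k + 2 − 3 = -2·(-2)^{k+1} − 1.
Hence T(n) = -2·(-2)^n − 1 for every n ≥ 1, by induction.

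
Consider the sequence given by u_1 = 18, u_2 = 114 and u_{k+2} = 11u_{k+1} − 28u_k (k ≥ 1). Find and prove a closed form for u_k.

Claim: u_k = 2·7^k + 4^k.

Base cases: u_1 = 18 and 2·7^1 + 4^1 = 18; u_2 = 114 and 2·7^2 + 4^2 = 114.
Assume u_i = 2·7^i + 4^i for all 1 ≤ i ≤ j, where j ≥ 2.
Then u_{j+1} = 11u_j − 28u_{j−1} = 11·(2·7^j + 4^j) − 28·(2·7^{j−1} + 4^{j−1}) = 2·(11·7 − 28)7^{j−1} + (11·4 − 28)4^{j−1} = 98·7^{j−1} + 16·4^{j−1} = 2·7^{j+1} + 4^{j+1}.
This completes the inductive step, so u_k = 2·7^k + 4^k for all k ≥ 1.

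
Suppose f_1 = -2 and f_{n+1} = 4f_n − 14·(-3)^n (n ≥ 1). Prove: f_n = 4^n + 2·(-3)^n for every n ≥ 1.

Base case: f_1 = -2, and 4^1 + 2·(-3)^1 = 4 − 6 = -2.
Assume f_j = 4^j + 2·(-3)^j for some j ≥ 1.
Then f_{j+1} = 4f_j − 14·(-3)^j = 4·(4^j + 2·(-3)^j) − 14·(-3)^j = 4^{j+1} + 8·(-3)^j − 14·(-3)^j = 4^{j+1} − 6·(-3)^j = 4^{j+1} + 2·(-3)^{j+1}.
This completes the inductive step, so f_n = 4^n + 2·(-3)^n for all n ≥ 1.

f_n = 4^n + 2·(-3)^n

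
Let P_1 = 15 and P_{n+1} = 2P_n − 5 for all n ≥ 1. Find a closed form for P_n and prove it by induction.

Claim: P_n = 5·2^n + 5.

Base case: P_1 = 15, and 5·2^1 + 5 = 10 + 5 = 15.
Assume P_k = 5·2^k + 5 for some k ≥ 1.
Then P_{k+1} = 2P_k − 5 = 2·(5·2^k + 5) − 5 = 10·2^k + 10 − 5 = 5·2^{k+1} + 5.
By induction, P_n = 5·2^n + 5 for all n ≥ 1.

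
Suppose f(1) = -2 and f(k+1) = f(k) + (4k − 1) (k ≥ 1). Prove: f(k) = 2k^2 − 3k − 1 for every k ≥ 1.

Base case: f(1) = -2, and 2·1^2 − 3·1 − 1 = -2.
Assume f(m) = 2m^2 − 3m − 1.
Then f(m+1) = f(m) + (4m − 1) = (2m^2 − 3m − 1) + (4m − 1) = 2m^2 + m − 2,
and 2·(m+1)^2 − 3·(m+1) − 1 = 2m^2 + m − 2.
By induction, f(k) = 2k^2 − 3k − 1 for all k ≥ 1.

f(k) = 2k^2 − 3k − 1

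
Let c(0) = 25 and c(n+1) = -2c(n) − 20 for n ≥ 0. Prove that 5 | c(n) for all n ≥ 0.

Base case: c(0) = 25 = 5·5, so 5 | c(0).
Assume 5 | c(j), so c(j) = 5t for some integer t.
Then c(j+1) = -2c(j) − 20 = -2·(5t) − 20 = 5(-2t − 4), so 5 | c(j+1).
So the property holds for j+1, and by induction 5 | c(n) for all n ≥ 0.

5 | c(n)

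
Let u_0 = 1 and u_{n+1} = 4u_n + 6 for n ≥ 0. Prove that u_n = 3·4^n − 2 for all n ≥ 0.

Base case: u_0 = 1, and 3·4^0 − 2 = 3 − 2 = 1.
Assume u_m = 3·4^m − 2 for some m ≥ 0.
Then u_{m+1} = 4u_m + 6 = 4·(3·4^m − 2) + 6 = 12·4^m − 8 + 6 = 3·4^{m+1} − 2.
So the formula holds for m+1, and by induction u_n = 3·4^n − 2 for all n ≥ 0.

u_n = 3·4^n − 2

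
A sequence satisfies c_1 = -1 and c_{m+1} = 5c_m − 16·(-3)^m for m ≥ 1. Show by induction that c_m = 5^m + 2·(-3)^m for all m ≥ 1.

Base case: c_1 = -1, and 5^1 + 2·(-3)^1 = 5 − 6 = -1.
Assume c_k = 5^k + 2·(-3)^k for some k ≥ 1.
Then c_{k+1} = 5c_k − 16·(-3)^k = 5·(5^k + 2·(-3)^k) − 16·(-3)^k = 5^{k+1} + 10·(-3)^k − 16·(-3)^k = 5^{k+1} − 6·(-3)^k = 5^{k+1} + 2·(-3)^{k+1}.
So the formula holds for k+1, and by induction c_m = 5^m + 2·(-3)^m for all m ≥ 1.

c_m = 5^m + 2·(-3)^m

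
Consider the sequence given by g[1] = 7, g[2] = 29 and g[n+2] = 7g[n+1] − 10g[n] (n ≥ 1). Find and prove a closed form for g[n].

Claim: g[n] = 2^n + 5^n.

Base cases: g[1] = 7 and 2^1 + 5^1 = 7; g[2] = 29 and 2^2 + 5^2 = 29.
Assume g[j] = 2^j + 5^j for all 1 ≤ j ≤ k, where k ≥ 2.
Then g[k+1] = 7g[k] − 10g[k−1] = 7·(2^k + 5^k) − 10·(2^{k−1} + 5^{k−1}) = (7·2 − 10)2^{k−1} + (7·5 − 10)5^{k−1} = 4·2^{k−1} + 25·5^{k−1} = 2^{k+1} + 5^{k+1}.
By strong induction, g[n] = 2^n + 5^n for all n ≥ 1.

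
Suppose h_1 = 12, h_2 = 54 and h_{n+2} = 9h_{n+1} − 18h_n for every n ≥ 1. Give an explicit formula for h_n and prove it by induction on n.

Claim: h_n = 6^n + 2·3^n.

Base cases: h_1 = 12 and 6^1 + 2·3^1 = 12; h_2 = 54 and 6^2 + 2·3^2 = 54.
Assume h_j = 6^j + 2·3^j for all 1 ≤ j ≤ m, where m ≥ 2.
Then h_{m+1} = 9h_m − 18h_{m−1} = 9·(6^m + 2·3^m) − 18·(6^{m−1} + 2·3^{m−1}) = (9·6 − 18)6^{m−1} + 2·(9·3 − 18)3^{m−1} = 36·6^{m−1} + 18·3^{m−1} = 6^{m+1} + 2·3^{m+1}.
Hence h_n = 6^n + 2·3^n for every n ≥ 1, by strong induction.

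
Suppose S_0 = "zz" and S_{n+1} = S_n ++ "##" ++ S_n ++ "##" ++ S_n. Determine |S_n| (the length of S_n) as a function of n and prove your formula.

Claim: |S_n| = 4·3^n − 2.

Base case: |S_0| = 2, and 4·3^0 − 2 = 2.
Assume |S_k| = 4·3^k − 2.
Then |S_{k+1}| = 3|S_k| + 4 = 3(4·3^k − 2) + 4 = 4·3^{k+1} − 6 + 4 = 4·3^{k+1} − 2.
So the formula holds for k+1, and by induction |S_n| = 4·3^n − 2 for all n ≥ 0.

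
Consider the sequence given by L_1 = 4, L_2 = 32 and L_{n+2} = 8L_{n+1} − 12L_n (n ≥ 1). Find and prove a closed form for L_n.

Claim: L_n = -2^n + 6^n.

Base cases: L_1 = 4 and -2^1 + 6^1 = 4; L_2 = 32 and -2^2 + 6^2 = 32.
Assume L_j = -2^j + 6^j for all 1 ≤ j ≤ r, where r ≥ 2.
Then L_{r+1} = 8L_r − 12L_{r−1} = 8·(-2^r + 6^r) − 12·(-2^{r−1} + 6^{r−1}) = -(8·2 − 12)2^{r−1} + (8·6 − 12)6^{r−1} = -4·2^{r−1} + 36·6^{r−1} = -2^{r+1} + 6^{r+1}.
So the formula holds for r+1, and by strong induction L_n = -2^n + 6^n for all n ≥ 1.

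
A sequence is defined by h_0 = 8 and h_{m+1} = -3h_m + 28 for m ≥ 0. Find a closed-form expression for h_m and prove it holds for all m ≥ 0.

Claim: h_m = (-3)^m + 7.

Base case: h_0 = 8, and (-3)^0 + 7 = 1 + 7 = 8.
Assume h_r = (-3)^r + 7 for some r ≥ 0.
Then h_{r+1} = -3h_r + 28 = -3·((-3)^r + 7) + 28 = -3·(-3)^r − 21 + 28 = (-3)^{r+1} + 7.
This completes the inductive step, so h_m = (-3)^m + 7 for all m ≥ 0.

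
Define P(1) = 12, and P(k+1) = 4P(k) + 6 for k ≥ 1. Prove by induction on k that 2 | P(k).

Base case: P(1) = 12 = 2·6, so 2 | P(1).
Assume 2 | P(j), so P(j) = 2t for some integer t.
Then P(j+1) = 4P(j) + 6 = 4·(2t) + 6 = 2(4t + 3), so 2 | P(j+1).
Hence 2 | P(k) for every k ≥ 1, by induction.

2 | P(k)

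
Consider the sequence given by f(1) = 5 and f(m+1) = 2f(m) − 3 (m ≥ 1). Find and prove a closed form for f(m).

Claim: f(m) = 2^m + 3.

Base case: f(1) = 5, and 2^1 + 3 = 2 + 3 = 5.
Assume f(k) = 2^k + 3 for some k ≥ 1.
Then f(k+1) = 2f(k) − 3 = 2·(2^k + 3) − 3 = 2^{k+1} + 6 − 3 = 2^{k+1} + 3.
This completes the inductive step, so f(m) = 2^m + 3 for all m ≥ 1.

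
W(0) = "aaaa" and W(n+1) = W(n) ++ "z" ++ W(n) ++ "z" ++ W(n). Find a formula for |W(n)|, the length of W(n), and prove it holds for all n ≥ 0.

Claim: |W(n)| = 5·3^n − 1.

Base case: |W(0)| = 4, and 5·3^0 − 1 = 4.
Assume |W(j)| = 5·3^j − 1.
Then |W(j+1)| = 3|W(j)| + 2 = 3(5·3^j − 1) + 2 = 5·3^{j+1} − 3 + 2 = 5·3^{j+1} − 1.
So the formula holds for j+1, and by induction |W(n)| = 5·3^n − 1 for all n ≥ 0.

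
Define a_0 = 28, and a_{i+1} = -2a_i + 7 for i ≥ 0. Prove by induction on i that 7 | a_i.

Base case: a_0 = 28 = 7·4, so 7 | a_0.
Assume 7 | a_m, so a_m = 7t for some integer t.
Then a_{m+1} = -2a_m + 7 = -2·(7t) + 7 = 7(-2t + 1), so 7 | a_{m+1}.
This completes the inductive step, so 7 | a_i for all i ≥ 0.

7 | a_i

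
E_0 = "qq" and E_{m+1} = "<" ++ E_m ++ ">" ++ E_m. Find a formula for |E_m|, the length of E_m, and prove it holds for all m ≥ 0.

Claim: |E_m| = 2^{m+2} − 2.

Base case: |E_0| = 2, and 2^{0+2} − 2 = 2.
Assume |E_k| = 2^{k+2} − 2.
Then |E_{k+1}| = 1 + |E_k| + 1 + |E_k| = 2|E_k| + 2 = 2(2^{k+2} − 2) + 2 = 2^{k+3} − 4 + 2 = 2^{k+3} − 2.
So the formula holds for k+1, and by induction |E_m| = 2^{m+2} − 2 for all m ≥ 0.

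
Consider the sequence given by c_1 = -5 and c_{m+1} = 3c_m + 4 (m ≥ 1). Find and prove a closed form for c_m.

Claim: c_m = -3^m − 2.

Base case: c_1 = -5, and -3^1 − 2 = -3 − 2 = -5.
Assume c_k = -3^k − 2 for some k ≥ 1.
Then c_{k+1} = 3c_k + 4 = 3·(-3^k − 2) + 4 = -3^{k+1} − 6 + 4 = -3^{k+1} − 2.
By induction, c_m = -3^m − 2 for all m ≥ 1.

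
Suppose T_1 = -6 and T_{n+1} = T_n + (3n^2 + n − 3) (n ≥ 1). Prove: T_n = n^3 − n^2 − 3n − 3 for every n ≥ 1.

Base case: T_1 = -6, and 1^3 − 1^2 − 3·1 − 3 = -6.
Assume T_k = k^3 − k^2 − 3k − 3.
Then T_{k+1} = T_k + (3k^2 + k − 3) = (k^3 − k^2 − 3k − 3) + (3k^2 + k − 3) = k^3 + 2k^2 − 2k − 6,
and (k+1)^3 − (k+1)^2 − 3·(k+1) − 3 = k^3 + 2k^2 − 2k − 6.
By induction, T_n = n^3 − n^2 − 3n − 3 for all n ≥ 1.

T_n = n^3 − n^2 − 3n − 3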